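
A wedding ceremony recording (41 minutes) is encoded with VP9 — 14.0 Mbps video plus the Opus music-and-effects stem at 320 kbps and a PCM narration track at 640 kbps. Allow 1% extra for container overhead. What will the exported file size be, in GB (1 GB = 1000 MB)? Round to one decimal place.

41 min = 2460 s
Audio total: 320 + 640 = 960 kbps = 0.960 Mbps.
Total bitrate: 14.0 + 0.960 = 14.960 Mbps.
Stream data: 14.960 Mbps × 2460 s = 36801.6 Mb.
With 1% container overhead: ×1.01.
37,170 Mb ÷ 8 = 4,646 MB → 4.646 GB.

4.6 GB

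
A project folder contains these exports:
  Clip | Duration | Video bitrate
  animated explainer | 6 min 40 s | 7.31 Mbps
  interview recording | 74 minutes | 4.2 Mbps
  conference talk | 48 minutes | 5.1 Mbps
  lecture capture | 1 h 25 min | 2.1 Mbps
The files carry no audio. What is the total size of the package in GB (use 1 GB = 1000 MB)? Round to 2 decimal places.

5.87 GB

animated explainer: 7.310 Mbps × 400 s = 2924.0 Mb
interview recording: 4.200 Mbps × 4440 s = 18648.0 Mb
conference talk: 5.100 Mbps × 2880 s = 14688.0 Mb
lecture capture: 2.100 Mbps × 5100 s = 10710.0 Mb
Total: 46970.0 Mb = 5871.2 MB.
= 5.871 GB.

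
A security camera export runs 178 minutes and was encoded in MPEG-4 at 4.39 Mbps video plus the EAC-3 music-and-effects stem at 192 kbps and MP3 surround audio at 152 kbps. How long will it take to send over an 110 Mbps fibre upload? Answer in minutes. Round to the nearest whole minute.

178 min = 10680 s
Audio total: 192 + 152 = 344 kbps = 0.344 Mbps.
Total bitrate: 4.734 Mbps.
File: 4.734 Mbps × 10680 s = 50559.1 Mb.
At 110 Mbps: 50559.1 / 110 = 459.6 s ≈ 7.66 minutes.

8 minutes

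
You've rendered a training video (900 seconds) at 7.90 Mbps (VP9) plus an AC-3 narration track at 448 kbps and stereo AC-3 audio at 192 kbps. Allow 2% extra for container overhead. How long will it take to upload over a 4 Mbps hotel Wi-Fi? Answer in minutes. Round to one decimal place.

32.7 minutes

Audio total: 448 + 192 = 640 kbps = 0.640 Mbps.
Total bitrate: 8.540 Mbps.
File: 8.540 Mbps × 900 s = 7686.0 Mb.
With 2% container overhead: ×1.02. → 7839.7 Mb.
At 4 Mbps: 7839.7 / 4 = 1959.9 s ≈ 32.7 minutes.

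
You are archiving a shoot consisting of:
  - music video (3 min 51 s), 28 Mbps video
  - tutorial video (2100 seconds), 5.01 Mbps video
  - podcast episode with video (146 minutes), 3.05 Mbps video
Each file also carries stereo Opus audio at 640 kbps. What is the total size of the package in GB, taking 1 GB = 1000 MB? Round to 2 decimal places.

Audio: 640 kbps = 0.640 Mbps.
music video: 28.640 Mbps × 231 s = 6615.8 Mb
tutorial video: 5.650 Mbps × 2100 s = 11865.0 Mb
podcast episode with video: 3.690 Mbps × 8760 s = 32324.4 Mb
Total: 50805.2 Mb = 6350.7 MB.
= 6.351 GB.

6.35 GB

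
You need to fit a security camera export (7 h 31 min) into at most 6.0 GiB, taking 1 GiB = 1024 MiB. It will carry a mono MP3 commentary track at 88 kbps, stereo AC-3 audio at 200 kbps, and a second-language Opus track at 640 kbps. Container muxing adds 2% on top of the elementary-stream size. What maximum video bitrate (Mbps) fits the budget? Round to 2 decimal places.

Budget: 6.0 GiB = 51539.6 Mb.
Stream payload after overhead: 51539.6 / 1.02 = 50529.0 Mb.
7 h 31 min = 451 min = 27060 s
Total bitrate budget: 50529.0 Mb / 27060 s = 1.867 Mbps.
Audio total: 88 + 200 + 640 = 928 kbps = 0.928 Mbps.
Video: 1.867 − 0.928 = 0.939 Mbps.

0.94 Mbps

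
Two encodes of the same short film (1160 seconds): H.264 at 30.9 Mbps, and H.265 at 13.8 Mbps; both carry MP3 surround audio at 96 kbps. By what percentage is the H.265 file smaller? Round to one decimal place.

55.2%

Audio: 96 kbps = 0.096 Mbps.
H.264: 30.996 Mbps × 1160 s = 35955.4 Mb = 4.186 GiB.
H.265: 13.896 Mbps × 1160 s = 16119.4 Mb = 1.877 GiB.
Reduction: (1 − 1.877/4.186) × 100 = 55.17%.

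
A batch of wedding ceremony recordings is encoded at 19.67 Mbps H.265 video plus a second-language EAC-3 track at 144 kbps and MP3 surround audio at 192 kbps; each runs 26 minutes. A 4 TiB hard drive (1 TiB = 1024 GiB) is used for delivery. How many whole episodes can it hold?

26 min = 1560 s
Audio total: 144 + 192 = 336 kbps = 0.336 Mbps.
Total bitrate: 20.006 Mbps.
Per item: 20.006 Mbps × 1560 s = 31,209 Mb = 3,901 MB.
Capacity: 4 TiB = 35,184,372 Mb; 1127.37 items → 1127 complete.

1127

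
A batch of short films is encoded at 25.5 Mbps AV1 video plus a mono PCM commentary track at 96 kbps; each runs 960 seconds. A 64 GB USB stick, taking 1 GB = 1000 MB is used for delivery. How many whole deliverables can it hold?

Audio: 96 kbps = 0.096 Mbps.
Total bitrate: 25.596 Mbps.
Per item: 25.596 Mbps × 960 s = 24,572 Mb = 3,072 MB.
Capacity: 64 GB = 512,000 Mb; 20.84 items → 20 complete.

20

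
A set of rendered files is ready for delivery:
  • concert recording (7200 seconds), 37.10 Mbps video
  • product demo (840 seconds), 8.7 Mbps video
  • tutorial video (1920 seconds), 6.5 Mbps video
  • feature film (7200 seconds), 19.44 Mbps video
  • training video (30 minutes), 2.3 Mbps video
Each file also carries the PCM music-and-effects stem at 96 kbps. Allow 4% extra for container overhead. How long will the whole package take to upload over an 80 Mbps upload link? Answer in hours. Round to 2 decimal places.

Audio: 96 kbps = 0.096 Mbps.
concert recording: 37.196 Mbps × 7200 s × 1.04 = 278523.6 Mb
product demo: 8.796 Mbps × 840 s × 1.04 = 7684.2 Mb
tutorial video: 6.596 Mbps × 1920 s × 1.04 = 13170.9 Mb
feature film: 19.536 Mbps × 7200 s × 1.04 = 146285.6 Mb
training video: 2.396 Mbps × 1800 s × 1.04 = 4485.3 Mb
Total: 450149.6 Mb = 56268.7 MB.
At 80 Mbps: 450149.6 / 80 = 5627 s ≈ 1.56 hours.

1.56 hours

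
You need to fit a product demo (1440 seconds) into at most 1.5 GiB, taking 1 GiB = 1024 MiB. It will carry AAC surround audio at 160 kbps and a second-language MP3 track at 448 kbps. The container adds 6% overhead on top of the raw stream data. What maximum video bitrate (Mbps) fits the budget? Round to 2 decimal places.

Budget: 1.5 GiB = 12884.9 Mb.
Stream payload after overhead: 12884.9 / 1.06 = 12155.6 Mb.
Total bitrate budget: 12155.6 Mb / 1440 s = 8.441 Mbps.
Audio total: 160 + 448 = 608 kbps = 0.608 Mbps.
Video: 8.441 − 0.608 = 7.833 Mbps.

7.83 Mbps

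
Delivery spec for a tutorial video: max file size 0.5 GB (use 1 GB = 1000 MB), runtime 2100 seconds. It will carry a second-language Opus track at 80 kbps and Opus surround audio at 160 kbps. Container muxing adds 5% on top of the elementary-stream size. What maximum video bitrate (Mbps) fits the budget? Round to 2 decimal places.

1.57 Mbps

Budget: 0.5 GB = 4000.0 Mb.
Stream payload after overhead: 4000.0 / 1.05 = 3809.5 Mb.
Total bitrate budget: 3809.5 Mb / 2100 s = 1.814 Mbps.
Audio total: 80 + 160 = 240 kbps = 0.240 Mbps.
Video: 1.814 − 0.240 = 1.574 Mbps.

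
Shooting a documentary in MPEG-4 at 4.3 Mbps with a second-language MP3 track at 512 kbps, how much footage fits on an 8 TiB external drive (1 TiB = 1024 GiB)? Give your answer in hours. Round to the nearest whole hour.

Audio: 512 kbps = 0.512 Mbps.
Total bitrate: 4.3 + 0.512 = 4.812 Mbps.
Capacity: 8 TiB = 70,368,744 Mb.
Recording time: 70,368,744 / 4.812 = 14,623,596 s ≈ 4,062 hours.

4062 hours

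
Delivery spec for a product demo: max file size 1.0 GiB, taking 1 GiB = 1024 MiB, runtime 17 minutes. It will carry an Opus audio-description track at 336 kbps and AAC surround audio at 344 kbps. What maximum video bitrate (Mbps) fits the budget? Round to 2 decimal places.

Budget: 1.0 GiB = 8589.9 Mb.
17 min = 1020 s
Total bitrate budget: 8589.9 Mb / 1020 s = 8.422 Mbps.
Audio total: 336 + 344 = 680 kbps = 0.680 Mbps.
Video: 8.422 − 0.680 = 7.742 Mbps.

7.74 Mbps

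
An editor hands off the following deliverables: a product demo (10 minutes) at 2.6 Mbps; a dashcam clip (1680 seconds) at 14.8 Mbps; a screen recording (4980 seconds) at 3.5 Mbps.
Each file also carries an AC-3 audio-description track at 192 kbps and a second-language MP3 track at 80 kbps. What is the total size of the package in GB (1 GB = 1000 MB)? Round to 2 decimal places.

Audio total: 192 + 80 = 272 kbps = 0.272 Mbps.
product demo: 2.872 Mbps × 600 s = 1723.2 Mb
dashcam clip: 15.072 Mbps × 1680 s = 25321.0 Mb
screen recording: 3.772 Mbps × 4980 s = 18784.6 Mb
Total: 45828.7 Mb = 5728.6 MB.
= 5.729 GB.

5.73 GB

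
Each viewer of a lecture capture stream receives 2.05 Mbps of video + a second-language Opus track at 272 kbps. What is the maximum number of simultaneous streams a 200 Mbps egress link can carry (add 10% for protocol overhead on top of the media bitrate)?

78

Audio: 272 kbps = 0.272 Mbps.
Per-viewer media rate: 2.322 Mbps.
On the wire with 10% overhead: 2.554 Mbps.
200 Mbps = 200.0 Mbps; 200.0 / 2.554 = 78.30 → 78 viewers.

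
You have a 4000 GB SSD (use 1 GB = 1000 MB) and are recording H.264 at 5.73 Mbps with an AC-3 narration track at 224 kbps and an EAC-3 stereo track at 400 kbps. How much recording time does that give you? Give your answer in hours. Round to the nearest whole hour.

Audio total: 224 + 400 = 624 kbps = 0.624 Mbps.
Total bitrate: 5.73 + 0.624 = 6.354 Mbps.
Capacity: 4000 GB = 32,000,000 Mb.
Recording time: 32,000,000 / 6.354 = 5,036,198 s ≈ 1,399 hours.

1399 hours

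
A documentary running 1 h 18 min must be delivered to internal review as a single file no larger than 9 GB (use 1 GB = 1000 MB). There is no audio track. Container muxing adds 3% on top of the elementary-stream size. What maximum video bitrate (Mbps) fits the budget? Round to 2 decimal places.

Budget: 9 GB = 72000.0 Mb.
Stream payload after overhead: 72000.0 / 1.03 = 69902.9 Mb.
1 h 18 min = 78 min = 4680 s
Total bitrate budget: 69902.9 Mb / 4680 s = 14.937 Mbps.

14.94 Mbps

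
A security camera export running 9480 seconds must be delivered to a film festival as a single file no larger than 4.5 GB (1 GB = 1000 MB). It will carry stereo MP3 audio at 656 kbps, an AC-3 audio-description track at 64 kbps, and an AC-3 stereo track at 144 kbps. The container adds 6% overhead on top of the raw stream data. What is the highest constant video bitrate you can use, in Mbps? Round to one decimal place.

2.7 Mbps

Budget: 4.5 GB = 36000.0 Mb.
Stream payload after overhead: 36000.0 / 1.06 = 33962.3 Mb.
Total bitrate budget: 33962.3 Mb / 9480 s = 3.583 Mbps.
Audio total: 656 + 64 + 144 = 864 kbps = 0.864 Mbps.
Video: 3.583 − 0.864 = 2.719 Mbps.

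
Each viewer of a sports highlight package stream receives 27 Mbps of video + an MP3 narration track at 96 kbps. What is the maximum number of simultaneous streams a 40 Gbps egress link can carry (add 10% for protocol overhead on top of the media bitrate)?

Audio: 96 kbps = 0.096 Mbps.
Per-viewer media rate: 27.096 Mbps.
On the wire with 10% overhead: 29.806 Mbps.
40 Gbps = 40,000 Mbps; 40,000 / 29.806 = 1342.03 → 1342 viewers.

1342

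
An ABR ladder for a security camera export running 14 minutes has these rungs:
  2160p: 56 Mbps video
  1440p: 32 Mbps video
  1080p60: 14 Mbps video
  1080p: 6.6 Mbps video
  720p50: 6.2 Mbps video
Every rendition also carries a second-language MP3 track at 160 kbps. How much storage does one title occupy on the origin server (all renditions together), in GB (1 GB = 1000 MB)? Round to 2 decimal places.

14 min = 840 s
Audio: 160 kbps = 0.160 Mbps.
Sum of rendition bitrates: (56+0.160) + (32+0.160) + (14+0.160) + (6.6+0.160) + (6.2+0.160) = 115.600 Mbps.
× 840 s = 97,104 Mb = 12,138 MB = 12.14 GB.

12.14 GB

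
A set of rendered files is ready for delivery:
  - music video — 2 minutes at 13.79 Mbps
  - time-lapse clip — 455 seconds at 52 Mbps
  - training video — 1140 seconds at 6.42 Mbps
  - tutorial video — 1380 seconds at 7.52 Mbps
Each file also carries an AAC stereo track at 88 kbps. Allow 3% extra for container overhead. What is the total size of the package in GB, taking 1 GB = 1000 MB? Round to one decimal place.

5.6 GB

Audio: 88 kbps = 0.088 Mbps.
music video: 13.878 Mbps × 120 s × 1.03 = 1715.3 Mb
time-lapse clip: 52.088 Mbps × 455 s × 1.03 = 24411.0 Mb
training video: 6.508 Mbps × 1140 s × 1.03 = 7641.7 Mb
tutorial video: 7.608 Mbps × 1380 s × 1.03 = 10814.0 Mb
Total: 44582.1 Mb = 5572.8 MB.
= 5.573 GB.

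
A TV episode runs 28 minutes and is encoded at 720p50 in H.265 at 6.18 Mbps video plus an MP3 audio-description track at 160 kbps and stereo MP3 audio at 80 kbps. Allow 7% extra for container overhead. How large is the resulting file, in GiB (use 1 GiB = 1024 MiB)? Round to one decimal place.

28 min = 1680 s
Audio total: 160 + 80 = 240 kbps = 0.240 Mbps.
Total bitrate: 6.18 + 0.240 = 6.420 Mbps.
Stream data: 6.420 Mbps × 1680 s = 10785.6 Mb.
With 7% container overhead: ×1.07.
11,541 Mb = 1,442,574,000 bytes ÷ 1,073,741,824 = 1.344 GiB.

1.3 GiB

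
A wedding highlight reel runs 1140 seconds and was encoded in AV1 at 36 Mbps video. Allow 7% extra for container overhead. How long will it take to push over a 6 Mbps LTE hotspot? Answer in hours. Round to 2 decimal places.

File: 36.000 Mbps × 1140 s = 41040.0 Mb.
With 7% container overhead: ×1.07. → 43912.8 Mb.
At 6 Mbps: 43912.8 / 6 = 7318.8 s ≈ 2.03 hours.

2.03 hours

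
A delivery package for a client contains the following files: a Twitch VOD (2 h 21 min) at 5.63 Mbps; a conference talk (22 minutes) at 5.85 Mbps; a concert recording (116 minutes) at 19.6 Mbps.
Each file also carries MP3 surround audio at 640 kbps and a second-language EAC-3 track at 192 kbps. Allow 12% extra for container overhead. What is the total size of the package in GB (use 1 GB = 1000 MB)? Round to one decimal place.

28.8 GB

Audio total: 640 + 192 = 832 kbps = 0.832 Mbps.
Twitch VOD: 6.462 Mbps × 8460 s × 1.12 = 61228.7 Mb
conference talk: 6.682 Mbps × 1320 s × 1.12 = 9878.7 Mb
concert recording: 20.432 Mbps × 6960 s × 1.12 = 159271.5 Mb
Total: 230378.9 Mb = 28797.4 MB.
= 28.80 GB.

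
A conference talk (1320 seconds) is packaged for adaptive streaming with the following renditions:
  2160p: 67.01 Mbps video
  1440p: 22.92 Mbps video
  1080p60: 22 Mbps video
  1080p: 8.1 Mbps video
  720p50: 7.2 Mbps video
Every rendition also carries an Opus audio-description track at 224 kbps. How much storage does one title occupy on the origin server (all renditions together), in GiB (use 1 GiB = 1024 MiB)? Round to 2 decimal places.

Audio: 224 kbps = 0.224 Mbps.
Sum of rendition bitrates: (67.01+0.224) + (22.92+0.224) + (22+0.224) + (8.1+0.224) + (7.2+0.224) = 128.350 Mbps.
× 1320 s = 169,422 Mb = 21,178 MB = 19.72 GiB.

19.72 GiB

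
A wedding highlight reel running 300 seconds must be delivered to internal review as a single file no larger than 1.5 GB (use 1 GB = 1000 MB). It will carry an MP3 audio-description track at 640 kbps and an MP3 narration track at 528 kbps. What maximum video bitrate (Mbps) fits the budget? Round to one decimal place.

38.8 Mbps

Budget: 1.5 GB = 12000.0 Mb.
Total bitrate budget: 12000.0 Mb / 300 s = 40.000 Mbps.
Audio total: 640 + 528 = 1168 kbps = 1.168 Mbps.
Video: 40.000 − 1.168 = 38.832 Mbps.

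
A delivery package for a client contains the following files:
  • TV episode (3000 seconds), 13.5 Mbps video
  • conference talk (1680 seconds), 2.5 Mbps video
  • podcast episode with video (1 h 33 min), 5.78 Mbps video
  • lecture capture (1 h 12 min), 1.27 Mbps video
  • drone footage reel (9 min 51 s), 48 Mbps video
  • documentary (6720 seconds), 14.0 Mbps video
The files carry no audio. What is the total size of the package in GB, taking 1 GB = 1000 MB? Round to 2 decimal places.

TV episode: 13.500 Mbps × 3000 s = 40500.0 Mb
conference talk: 2.500 Mbps × 1680 s = 4200.0 Mb
podcast episode with video: 5.780 Mbps × 5580 s = 32252.4 Mb
lecture capture: 1.270 Mbps × 4320 s = 5486.4 Mb
drone footage reel: 48.000 Mbps × 591 s = 28368.0 Mb
documentary: 14.000 Mbps × 6720 s = 94080.0 Mb
Total: 204886.8 Mb = 25610.8 MB.
= 25.61 GB.

25.61 GB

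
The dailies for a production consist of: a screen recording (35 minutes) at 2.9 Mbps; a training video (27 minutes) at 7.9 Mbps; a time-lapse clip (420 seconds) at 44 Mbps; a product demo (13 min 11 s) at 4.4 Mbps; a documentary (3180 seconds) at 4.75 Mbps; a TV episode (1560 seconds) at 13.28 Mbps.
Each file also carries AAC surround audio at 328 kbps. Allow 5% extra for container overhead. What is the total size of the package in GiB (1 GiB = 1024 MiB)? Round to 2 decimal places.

Audio: 328 kbps = 0.328 Mbps.
screen recording: 3.228 Mbps × 2100 s × 1.05 = 7117.7 Mb
training video: 8.228 Mbps × 1620 s × 1.05 = 13995.8 Mb
time-lapse clip: 44.328 Mbps × 420 s × 1.05 = 19548.6 Mb
product demo: 4.728 Mbps × 791 s × 1.05 = 3926.8 Mb
documentary: 5.078 Mbps × 3180 s × 1.05 = 16955.4 Mb
TV episode: 13.608 Mbps × 1560 s × 1.05 = 22289.9 Mb
Total: 83834.4 Mb = 10479.3 MB.
= 9.760 GiB.

9.76 GiB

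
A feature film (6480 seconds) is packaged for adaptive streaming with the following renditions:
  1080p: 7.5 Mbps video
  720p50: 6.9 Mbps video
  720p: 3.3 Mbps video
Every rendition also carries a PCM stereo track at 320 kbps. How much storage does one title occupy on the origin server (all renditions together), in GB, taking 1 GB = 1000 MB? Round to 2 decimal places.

15.11 GB

Audio: 320 kbps = 0.320 Mbps.
Sum of rendition bitrates: (7.5+0.320) + (6.9+0.320) + (3.3+0.320) = 18.660 Mbps.
× 6480 s = 120,917 Mb = 15,115 MB = 15.11 GB.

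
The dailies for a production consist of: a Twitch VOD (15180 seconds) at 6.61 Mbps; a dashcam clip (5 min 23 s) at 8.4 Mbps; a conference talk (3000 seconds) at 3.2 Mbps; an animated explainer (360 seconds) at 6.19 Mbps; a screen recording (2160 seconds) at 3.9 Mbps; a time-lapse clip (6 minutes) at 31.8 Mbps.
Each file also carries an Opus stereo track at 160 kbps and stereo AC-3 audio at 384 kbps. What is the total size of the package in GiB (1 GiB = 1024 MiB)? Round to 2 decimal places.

Audio total: 160 + 384 = 544 kbps = 0.544 Mbps.
Twitch VOD: 7.154 Mbps × 15180 s = 108597.7 Mb
dashcam clip: 8.944 Mbps × 323 s = 2888.9 Mb
conference talk: 3.744 Mbps × 3000 s = 11232.0 Mb
animated explainer: 6.734 Mbps × 360 s = 2424.2 Mb
screen recording: 4.444 Mbps × 2160 s = 9599.0 Mb
time-lapse clip: 32.344 Mbps × 360 s = 11643.8 Mb
Total: 146385.8 Mb = 18298.2 MB.
= 17.04 GiB.

17.04 GiB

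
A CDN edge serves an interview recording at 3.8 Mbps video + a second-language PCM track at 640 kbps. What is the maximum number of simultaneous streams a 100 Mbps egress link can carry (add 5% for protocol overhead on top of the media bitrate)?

21

Audio: 640 kbps = 0.640 Mbps.
Per-viewer media rate: 4.440 Mbps.
On the wire with 5% overhead: 4.662 Mbps.
100 Mbps = 100.0 Mbps; 100.0 / 4.662 = 21.45 → 21 viewers.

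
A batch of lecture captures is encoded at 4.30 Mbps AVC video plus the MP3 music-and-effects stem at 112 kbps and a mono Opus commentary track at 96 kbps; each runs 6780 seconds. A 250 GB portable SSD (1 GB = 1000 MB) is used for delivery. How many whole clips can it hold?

Audio total: 112 + 96 = 208 kbps = 0.208 Mbps.
Total bitrate: 4.508 Mbps.
Per item: 4.508 Mbps × 6780 s = 30,564 Mb = 3,821 MB.
Capacity: 250 GB = 2,000,000 Mb; 65.44 items → 65 complete.

65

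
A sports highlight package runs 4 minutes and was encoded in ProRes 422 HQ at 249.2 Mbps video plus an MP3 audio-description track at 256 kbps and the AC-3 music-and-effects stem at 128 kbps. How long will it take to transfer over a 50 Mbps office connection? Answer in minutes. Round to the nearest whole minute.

20 minutes

4 min = 240 s
Audio total: 256 + 128 = 384 kbps = 0.384 Mbps.
Total bitrate: 249.584 Mbps.
File: 249.584 Mbps × 240 s = 59900.2 Mb.
At 50 Mbps: 59900.2 / 50 = 1198.0 s ≈ 20 minutes.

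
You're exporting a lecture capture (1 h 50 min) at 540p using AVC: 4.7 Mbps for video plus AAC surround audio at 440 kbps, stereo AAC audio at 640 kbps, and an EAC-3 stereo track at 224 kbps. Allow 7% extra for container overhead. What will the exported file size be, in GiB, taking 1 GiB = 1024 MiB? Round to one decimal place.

4.9 GiB

1 h 50 min = 110 min = 6600 s
Audio total: 440 + 640 + 224 = 1304 kbps = 1.304 Mbps.
Total bitrate: 4.7 + 1.304 = 6.004 Mbps.
Stream data: 6.004 Mbps × 6600 s = 39626.4 Mb.
With 7% container overhead: ×1.07.
42,400 Mb = 5,300,031,000 bytes ÷ 1,073,741,824 = 4.936 GiB.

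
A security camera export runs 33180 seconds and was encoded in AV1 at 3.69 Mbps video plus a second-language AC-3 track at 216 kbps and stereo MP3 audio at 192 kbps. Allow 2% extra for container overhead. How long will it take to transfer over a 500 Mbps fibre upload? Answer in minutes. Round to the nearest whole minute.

5 minutes

Audio total: 216 + 192 = 408 kbps = 0.408 Mbps.
Total bitrate: 4.098 Mbps.
File: 4.098 Mbps × 33180 s = 135971.6 Mb.
With 2% container overhead: ×1.02. → 138691.1 Mb.
At 500 Mbps: 138691.1 / 500 = 277.4 s ≈ 4.62 minutes.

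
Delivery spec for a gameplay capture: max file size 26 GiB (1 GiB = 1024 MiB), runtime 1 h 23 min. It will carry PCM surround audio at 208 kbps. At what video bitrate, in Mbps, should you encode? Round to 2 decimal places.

Budget: 26 GiB = 223338.3 Mb.
1 h 23 min = 83 min = 4980 s
Total bitrate budget: 223338.3 Mb / 4980 s = 44.847 Mbps.
Audio: 208 kbps = 0.208 Mbps.
Video: 44.847 − 0.208 = 44.639 Mbps.

44.64 Mbps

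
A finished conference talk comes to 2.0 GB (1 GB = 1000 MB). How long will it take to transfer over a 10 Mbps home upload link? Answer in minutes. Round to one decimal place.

26.7 minutes

File: 2.0 GB = 16000.0 Mb.
At 10 Mbps: 16000.0 / 10 = 1600.0 s ≈ 26.7 minutes.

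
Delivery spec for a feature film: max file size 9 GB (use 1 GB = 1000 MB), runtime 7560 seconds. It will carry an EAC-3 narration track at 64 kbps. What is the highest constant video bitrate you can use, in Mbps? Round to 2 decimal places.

9.46 Mbps

Budget: 9 GB = 72000.0 Mb.
Total bitrate budget: 72000.0 Mb / 7560 s = 9.524 Mbps.
Audio: 64 kbps = 0.064 Mbps.
Video: 9.524 − 0.064 = 9.460 Mbps.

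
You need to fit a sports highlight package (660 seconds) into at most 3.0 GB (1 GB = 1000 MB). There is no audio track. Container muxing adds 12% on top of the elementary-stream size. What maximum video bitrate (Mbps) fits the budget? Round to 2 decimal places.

Budget: 3.0 GB = 24000.0 Mb.
Stream payload after overhead: 24000.0 / 1.12 = 21428.6 Mb.
Total bitrate budget: 21428.6 Mb / 660 s = 32.468 Mbps.

32.47 Mbps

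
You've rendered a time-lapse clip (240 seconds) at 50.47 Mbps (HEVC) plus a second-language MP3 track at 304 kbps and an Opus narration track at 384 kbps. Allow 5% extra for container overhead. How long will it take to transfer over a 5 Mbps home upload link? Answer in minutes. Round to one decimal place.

Audio total: 304 + 384 = 688 kbps = 0.688 Mbps.
Total bitrate: 51.158 Mbps.
File: 51.158 Mbps × 240 s = 12277.9 Mb.
With 5% container overhead: ×1.05. → 12891.8 Mb.
At 5 Mbps: 12891.8 / 5 = 2578.4 s ≈ 43 minutes.

43.0 minutes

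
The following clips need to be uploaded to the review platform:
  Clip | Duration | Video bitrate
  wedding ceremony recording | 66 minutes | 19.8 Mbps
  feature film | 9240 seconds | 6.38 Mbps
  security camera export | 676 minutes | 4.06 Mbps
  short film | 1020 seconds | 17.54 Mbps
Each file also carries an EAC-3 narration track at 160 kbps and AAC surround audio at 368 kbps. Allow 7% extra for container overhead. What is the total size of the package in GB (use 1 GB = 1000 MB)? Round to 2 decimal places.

Audio total: 160 + 368 = 528 kbps = 0.528 Mbps.
wedding ceremony recording: 20.328 Mbps × 3960 s × 1.07 = 86133.8 Mb
feature film: 6.908 Mbps × 9240 s × 1.07 = 68298.0 Mb
security camera export: 4.588 Mbps × 40560 s × 1.07 = 199115.5 Mb
short film: 18.068 Mbps × 1020 s × 1.07 = 19719.4 Mb
Total: 373266.8 Mb = 46658.3 MB.
= 46.66 GB.

46.66 GB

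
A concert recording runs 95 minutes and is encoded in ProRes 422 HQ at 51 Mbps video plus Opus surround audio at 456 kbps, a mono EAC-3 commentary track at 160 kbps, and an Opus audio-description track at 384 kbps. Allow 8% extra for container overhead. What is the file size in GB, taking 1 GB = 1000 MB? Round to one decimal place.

40.0 GB

95 min = 5700 s
Audio total: 456 + 160 + 384 = 1000 kbps = 1.000 Mbps.
Total bitrate: 51 + 1.000 = 52.000 Mbps.
Stream data: 52.000 Mbps × 5700 s = 296400.0 Mb.
With 8% container overhead: ×1.08.
320,112 Mb ÷ 8 = 40,014 MB → 40.01 GB.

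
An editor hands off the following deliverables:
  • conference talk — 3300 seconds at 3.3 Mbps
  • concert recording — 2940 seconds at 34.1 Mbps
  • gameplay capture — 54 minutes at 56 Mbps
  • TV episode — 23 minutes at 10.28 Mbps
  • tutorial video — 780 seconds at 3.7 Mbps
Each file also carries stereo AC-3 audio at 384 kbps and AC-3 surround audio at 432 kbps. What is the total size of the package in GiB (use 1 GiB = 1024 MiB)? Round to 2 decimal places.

37.15 GiB

Audio total: 384 + 432 = 816 kbps = 0.816 Mbps.
conference talk: 4.116 Mbps × 3300 s = 13582.8 Mb
concert recording: 34.916 Mbps × 2940 s = 102653.0 Mb
gameplay capture: 56.816 Mbps × 3240 s = 184083.8 Mb
TV episode: 11.096 Mbps × 1380 s = 15312.5 Mb
tutorial video: 4.516 Mbps × 780 s = 3522.5 Mb
Total: 319154.6 Mb = 39894.3 MB.
= 37.15 GiB.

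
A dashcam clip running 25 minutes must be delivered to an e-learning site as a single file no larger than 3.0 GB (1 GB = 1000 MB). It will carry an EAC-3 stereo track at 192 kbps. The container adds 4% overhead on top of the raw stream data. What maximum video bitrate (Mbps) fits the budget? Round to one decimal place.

15.2 Mbps

Budget: 3.0 GB = 24000.0 Mb.
Stream payload after overhead: 24000.0 / 1.04 = 23076.9 Mb.
25 min = 1500 s
Total bitrate budget: 23076.9 Mb / 1500 s = 15.385 Mbps.
Audio: 192 kbps = 0.192 Mbps.
Video: 15.385 − 0.192 = 15.193 Mbps.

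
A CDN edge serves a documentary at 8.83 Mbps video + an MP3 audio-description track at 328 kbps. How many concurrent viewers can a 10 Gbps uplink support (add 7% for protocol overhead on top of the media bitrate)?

1020

Audio: 328 kbps = 0.328 Mbps.
Per-viewer media rate: 9.158 Mbps.
On the wire with 7% overhead: 9.799 Mbps.
10 Gbps = 10,000 Mbps; 10,000 / 9.799 = 1020.51 → 1020 viewers.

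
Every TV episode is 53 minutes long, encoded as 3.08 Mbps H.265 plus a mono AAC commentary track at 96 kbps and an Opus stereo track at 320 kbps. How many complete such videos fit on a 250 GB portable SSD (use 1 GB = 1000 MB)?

179

53 min = 3180 s
Audio total: 96 + 320 = 416 kbps = 0.416 Mbps.
Total bitrate: 3.496 Mbps.
Per item: 3.496 Mbps × 3180 s = 11,117 Mb = 1,390 MB.
Capacity: 250 GB = 2,000,000 Mb; 179.90 items → 179 complete.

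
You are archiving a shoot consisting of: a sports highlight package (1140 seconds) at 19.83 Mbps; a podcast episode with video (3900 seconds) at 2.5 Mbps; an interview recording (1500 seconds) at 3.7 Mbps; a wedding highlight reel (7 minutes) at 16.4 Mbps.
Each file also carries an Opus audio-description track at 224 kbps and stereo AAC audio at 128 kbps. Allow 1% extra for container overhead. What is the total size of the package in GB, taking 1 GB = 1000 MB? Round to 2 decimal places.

5.96 GB

Audio total: 224 + 128 = 352 kbps = 0.352 Mbps.
sports highlight package: 20.182 Mbps × 1140 s × 1.01 = 23237.6 Mb
podcast episode with video: 2.852 Mbps × 3900 s × 1.01 = 11234.0 Mb
interview recording: 4.052 Mbps × 1500 s × 1.01 = 6138.8 Mb
wedding highlight reel: 16.752 Mbps × 420 s × 1.01 = 7106.2 Mb
Total: 47716.6 Mb = 5964.6 MB.
= 5.965 GB.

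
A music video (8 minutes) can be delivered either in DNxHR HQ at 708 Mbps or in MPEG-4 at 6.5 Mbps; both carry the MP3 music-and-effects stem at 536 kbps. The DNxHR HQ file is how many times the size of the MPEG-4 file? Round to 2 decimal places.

8 min = 480 s
Audio: 536 kbps = 0.536 Mbps.
DNxHR HQ: 708.536 Mbps × 480 s = 340097.3 Mb = 42.512 GB.
MPEG-4: 7.036 Mbps × 480 s = 3377.3 Mb = 0.422 GB.
Ratio: 42.512 / 0.422 = 100.702.

100.70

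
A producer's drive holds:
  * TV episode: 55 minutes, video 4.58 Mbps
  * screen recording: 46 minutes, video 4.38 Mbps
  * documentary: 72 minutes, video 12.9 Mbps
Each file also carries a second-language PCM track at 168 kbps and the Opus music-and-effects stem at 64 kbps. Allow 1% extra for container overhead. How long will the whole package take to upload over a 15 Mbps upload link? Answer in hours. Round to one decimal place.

1.6 hours

Audio total: 168 + 64 = 232 kbps = 0.232 Mbps.
TV episode: 4.812 Mbps × 3300 s × 1.01 = 16038.4 Mb
screen recording: 4.612 Mbps × 2760 s × 1.01 = 12856.4 Mb
documentary: 13.132 Mbps × 4320 s × 1.01 = 57297.5 Mb
Total: 86192.3 Mb = 10774.0 MB.
At 15 Mbps: 86192.3 / 15 = 5746 s ≈ 1.6 hours.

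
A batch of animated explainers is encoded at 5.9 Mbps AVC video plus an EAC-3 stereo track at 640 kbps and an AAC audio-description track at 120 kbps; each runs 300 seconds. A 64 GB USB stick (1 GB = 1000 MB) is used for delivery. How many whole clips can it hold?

Audio total: 640 + 120 = 760 kbps = 0.760 Mbps.
Total bitrate: 6.660 Mbps.
Per item: 6.660 Mbps × 300 s = 1,998 Mb = 249.8 MB.
Capacity: 64 GB = 512,000 Mb; 256.26 items → 256 complete.

256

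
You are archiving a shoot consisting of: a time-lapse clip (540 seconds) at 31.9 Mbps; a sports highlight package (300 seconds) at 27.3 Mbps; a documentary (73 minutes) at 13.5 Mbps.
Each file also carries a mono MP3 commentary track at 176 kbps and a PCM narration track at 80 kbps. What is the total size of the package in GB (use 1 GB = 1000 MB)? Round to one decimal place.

Audio total: 176 + 80 = 256 kbps = 0.256 Mbps.
time-lapse clip: 32.156 Mbps × 540 s = 17364.2 Mb
sports highlight package: 27.556 Mbps × 300 s = 8266.8 Mb
documentary: 13.756 Mbps × 4380 s = 60251.3 Mb
Total: 85882.3 Mb = 10735.3 MB.
= 10.74 GB.

10.7 GB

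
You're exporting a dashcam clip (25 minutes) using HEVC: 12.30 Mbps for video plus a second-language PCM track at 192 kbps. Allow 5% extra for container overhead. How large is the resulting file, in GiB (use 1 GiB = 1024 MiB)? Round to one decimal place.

25 min = 1500 s
Audio: 192 kbps = 0.192 Mbps.
Total bitrate: 12.30 + 0.192 = 12.492 Mbps.
Stream data: 12.492 Mbps × 1500 s = 18738.0 Mb.
With 5% container overhead: ×1.05.
19,675 Mb = 2,459,362,500 bytes ÷ 1,073,741,824 = 2.290 GiB.

2.3 GiB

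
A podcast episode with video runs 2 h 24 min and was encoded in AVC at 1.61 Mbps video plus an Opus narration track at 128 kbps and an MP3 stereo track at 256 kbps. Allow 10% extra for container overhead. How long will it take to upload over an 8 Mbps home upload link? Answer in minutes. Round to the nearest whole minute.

2 h 24 min = 144 min = 8640 s
Audio total: 128 + 256 = 384 kbps = 0.384 Mbps.
Total bitrate: 1.994 Mbps.
File: 1.994 Mbps × 8640 s = 17228.2 Mb.
With 10% container overhead: ×1.10. → 18951.0 Mb.
At 8 Mbps: 18951.0 / 8 = 2368.9 s ≈ 39.5 minutes.

39 minutes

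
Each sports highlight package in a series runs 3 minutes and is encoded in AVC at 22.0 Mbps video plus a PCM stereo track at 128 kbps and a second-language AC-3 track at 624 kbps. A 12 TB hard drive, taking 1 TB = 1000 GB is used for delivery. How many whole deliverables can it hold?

23441

3 min = 180 s
Audio total: 128 + 624 = 752 kbps = 0.752 Mbps.
Total bitrate: 22.752 Mbps.
Per item: 22.752 Mbps × 180 s = 4,095 Mb = 511.9 MB.
Capacity: 12 TB = 96,000,000 Mb; 23441.16 items → 23441 complete.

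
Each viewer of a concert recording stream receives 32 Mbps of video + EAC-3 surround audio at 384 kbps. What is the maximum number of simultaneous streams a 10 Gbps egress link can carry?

Audio: 384 kbps = 0.384 Mbps.
Per-viewer media rate: 32.384 Mbps.
10 Gbps = 10,000 Mbps; 10,000 / 32.384 = 308.79 → 308 viewers.

308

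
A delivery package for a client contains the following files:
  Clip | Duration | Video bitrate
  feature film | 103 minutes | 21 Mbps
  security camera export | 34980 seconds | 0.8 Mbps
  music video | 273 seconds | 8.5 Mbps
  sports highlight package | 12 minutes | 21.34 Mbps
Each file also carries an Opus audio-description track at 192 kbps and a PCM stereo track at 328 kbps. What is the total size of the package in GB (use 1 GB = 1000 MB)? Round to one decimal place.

Audio total: 192 + 328 = 520 kbps = 0.520 Mbps.
feature film: 21.520 Mbps × 6180 s = 132993.6 Mb
security camera export: 1.320 Mbps × 34980 s = 46173.6 Mb
music video: 9.020 Mbps × 273 s = 2462.5 Mb
sports highlight package: 21.860 Mbps × 720 s = 15739.2 Mb
Total: 197368.9 Mb = 24671.1 MB.
= 24.67 GB.

24.7 GB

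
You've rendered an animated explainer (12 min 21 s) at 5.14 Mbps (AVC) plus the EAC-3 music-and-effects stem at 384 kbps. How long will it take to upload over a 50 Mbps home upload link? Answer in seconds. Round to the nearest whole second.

82 seconds

12 min 21 s = 741 s
Audio: 384 kbps = 0.384 Mbps.
Total bitrate: 5.524 Mbps.
File: 5.524 Mbps × 741 s = 4093.3 Mb.
At 50 Mbps: 4093.3 / 50 = 81.9 s ≈ 81.9 seconds.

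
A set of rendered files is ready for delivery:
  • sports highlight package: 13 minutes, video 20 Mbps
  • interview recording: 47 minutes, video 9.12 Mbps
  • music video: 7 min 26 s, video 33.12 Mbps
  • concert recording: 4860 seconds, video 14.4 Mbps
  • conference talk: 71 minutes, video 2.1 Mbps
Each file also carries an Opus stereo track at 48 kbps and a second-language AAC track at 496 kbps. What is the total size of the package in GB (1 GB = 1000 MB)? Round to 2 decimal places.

Audio total: 48 + 496 = 544 kbps = 0.544 Mbps.
sports highlight package: 20.544 Mbps × 780 s = 16024.3 Mb
interview recording: 9.664 Mbps × 2820 s = 27252.5 Mb
music video: 33.664 Mbps × 446 s = 15014.1 Mb
concert recording: 14.944 Mbps × 4860 s = 72627.8 Mb
conference talk: 2.644 Mbps × 4260 s = 11263.4 Mb
Total: 142182.2 Mb = 17772.8 MB.
= 17.77 GB.

17.77 GB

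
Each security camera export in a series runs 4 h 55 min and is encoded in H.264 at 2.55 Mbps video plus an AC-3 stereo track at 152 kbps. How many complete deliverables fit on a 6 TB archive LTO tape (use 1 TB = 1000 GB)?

4 h 55 min = 295 min = 17700 s
Audio: 152 kbps = 0.152 Mbps.
Total bitrate: 2.702 Mbps.
Per item: 2.702 Mbps × 17700 s = 47,825 Mb = 5,978 MB.
Capacity: 6 TB = 48,000,000 Mb; 1003.65 items → 1003 complete.

1003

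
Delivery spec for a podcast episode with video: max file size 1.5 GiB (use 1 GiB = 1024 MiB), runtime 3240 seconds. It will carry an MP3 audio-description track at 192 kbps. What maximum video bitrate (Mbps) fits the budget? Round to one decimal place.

Budget: 1.5 GiB = 12884.9 Mb.
Total bitrate budget: 12884.9 Mb / 3240 s = 3.977 Mbps.
Audio: 192 kbps = 0.192 Mbps.
Video: 3.977 − 0.192 = 3.785 Mbps.

3.8 Mbps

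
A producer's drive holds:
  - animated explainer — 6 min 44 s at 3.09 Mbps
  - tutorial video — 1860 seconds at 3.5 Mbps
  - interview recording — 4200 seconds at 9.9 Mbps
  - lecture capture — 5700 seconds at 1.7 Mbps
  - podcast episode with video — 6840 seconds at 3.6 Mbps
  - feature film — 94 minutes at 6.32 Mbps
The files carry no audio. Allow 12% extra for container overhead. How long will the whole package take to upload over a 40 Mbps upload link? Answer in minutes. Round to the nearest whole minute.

56 minutes

animated explainer: 3.090 Mbps × 404 s × 1.12 = 1398.2 Mb
tutorial video: 3.500 Mbps × 1860 s × 1.12 = 7291.2 Mb
interview recording: 9.900 Mbps × 4200 s × 1.12 = 46569.6 Mb
lecture capture: 1.700 Mbps × 5700 s × 1.12 = 10852.8 Mb
podcast episode with video: 3.600 Mbps × 6840 s × 1.12 = 27578.9 Mb
feature film: 6.320 Mbps × 5640 s × 1.12 = 39922.2 Mb
Total: 133612.8 Mb = 16701.6 MB.
At 40 Mbps: 133612.8 / 40 = 3340 s ≈ 55.7 minutes.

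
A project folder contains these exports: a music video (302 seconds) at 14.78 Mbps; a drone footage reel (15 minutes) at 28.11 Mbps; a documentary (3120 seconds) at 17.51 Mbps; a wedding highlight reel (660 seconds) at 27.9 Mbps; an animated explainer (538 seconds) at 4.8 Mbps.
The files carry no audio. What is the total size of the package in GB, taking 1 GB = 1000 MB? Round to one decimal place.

music video: 14.780 Mbps × 302 s = 4463.6 Mb
drone footage reel: 28.110 Mbps × 900 s = 25299.0 Mb
documentary: 17.510 Mbps × 3120 s = 54631.2 Mb
wedding highlight reel: 27.900 Mbps × 660 s = 18414.0 Mb
animated explainer: 4.800 Mbps × 538 s = 2582.4 Mb
Total: 105390.2 Mb = 13173.8 MB.
= 13.17 GB.

13.2 GB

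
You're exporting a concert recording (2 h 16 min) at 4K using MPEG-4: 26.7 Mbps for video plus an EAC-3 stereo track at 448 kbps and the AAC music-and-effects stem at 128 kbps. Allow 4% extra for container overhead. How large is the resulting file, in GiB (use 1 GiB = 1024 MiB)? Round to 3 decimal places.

26.947 GiB

2 h 16 min = 136 min = 8160 s
Audio total: 448 + 128 = 576 kbps = 0.576 Mbps.
Total bitrate: 26.7 + 0.576 = 27.276 Mbps.
Stream data: 27.276 Mbps × 8160 s = 222572.2 Mb.
With 4% container overhead: ×1.04.
231,475 Mb = 28,934,380,800 bytes ÷ 1,073,741,824 = 26.95 GiB.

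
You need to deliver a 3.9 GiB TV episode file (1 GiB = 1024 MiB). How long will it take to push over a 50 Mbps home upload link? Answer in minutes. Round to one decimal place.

File: 3.9 GiB = 33500.7 Mb.
At 50 Mbps: 33500.7 / 50 = 670.0 s ≈ 11.2 minutes.

11.2 minutes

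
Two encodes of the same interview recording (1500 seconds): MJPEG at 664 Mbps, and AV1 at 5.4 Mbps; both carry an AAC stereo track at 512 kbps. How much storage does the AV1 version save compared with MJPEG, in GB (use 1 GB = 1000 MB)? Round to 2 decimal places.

123.49 GB

Audio: 512 kbps = 0.512 Mbps.
MJPEG: 664.512 Mbps × 1500 s = 996768.0 Mb = 124.596 GB.
AV1: 5.912 Mbps × 1500 s = 8868.0 Mb = 1.109 GB.
Saving: 124.596 − 1.109 = 123.487 GB.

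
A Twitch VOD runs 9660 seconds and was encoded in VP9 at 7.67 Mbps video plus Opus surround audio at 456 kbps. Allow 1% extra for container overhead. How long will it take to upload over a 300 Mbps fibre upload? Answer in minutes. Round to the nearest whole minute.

Audio: 456 kbps = 0.456 Mbps.
Total bitrate: 8.126 Mbps.
File: 8.126 Mbps × 9660 s = 78497.2 Mb.
With 1% container overhead: ×1.01. → 79282.1 Mb.
At 300 Mbps: 79282.1 / 300 = 264.3 s ≈ 4.4 minutes.

4 minutes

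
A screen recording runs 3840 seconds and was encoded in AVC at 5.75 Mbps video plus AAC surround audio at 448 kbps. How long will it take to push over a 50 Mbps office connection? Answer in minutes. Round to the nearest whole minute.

Audio: 448 kbps = 0.448 Mbps.
Total bitrate: 6.198 Mbps.
File: 6.198 Mbps × 3840 s = 23800.3 Mb.
At 50 Mbps: 23800.3 / 50 = 476.0 s ≈ 7.93 minutes.

8 minutes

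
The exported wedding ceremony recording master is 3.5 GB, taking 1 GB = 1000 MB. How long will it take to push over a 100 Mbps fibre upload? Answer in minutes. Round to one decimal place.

File: 3.5 GB = 28000.0 Mb.
At 100 Mbps: 28000.0 / 100 = 280.0 s ≈ 4.67 minutes.

4.7 minutes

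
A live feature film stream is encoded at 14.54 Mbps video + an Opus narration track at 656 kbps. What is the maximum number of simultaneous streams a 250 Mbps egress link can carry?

16

Audio: 656 kbps = 0.656 Mbps.
Per-viewer media rate: 15.196 Mbps.
250 Mbps = 250.0 Mbps; 250.0 / 15.196 = 16.45 → 16 viewers.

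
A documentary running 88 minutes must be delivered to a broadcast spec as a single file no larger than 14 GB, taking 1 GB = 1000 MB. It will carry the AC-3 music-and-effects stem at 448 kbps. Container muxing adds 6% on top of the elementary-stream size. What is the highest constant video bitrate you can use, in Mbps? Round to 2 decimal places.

19.56 Mbps

Budget: 14 GB = 112000.0 Mb.
Stream payload after overhead: 112000.0 / 1.06 = 105660.4 Mb.
88 min = 5280 s
Total bitrate budget: 105660.4 Mb / 5280 s = 20.011 Mbps.
Audio: 448 kbps = 0.448 Mbps.
Video: 20.011 − 0.448 = 19.563 Mbps.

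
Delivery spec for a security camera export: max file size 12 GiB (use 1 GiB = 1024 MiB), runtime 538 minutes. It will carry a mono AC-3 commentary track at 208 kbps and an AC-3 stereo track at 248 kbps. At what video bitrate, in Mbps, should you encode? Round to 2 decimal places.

Budget: 12 GiB = 103079.2 Mb.
538 min = 32280 s
Total bitrate budget: 103079.2 Mb / 32280 s = 3.193 Mbps.
Audio total: 208 + 248 = 456 kbps = 0.456 Mbps.
Video: 3.193 − 0.456 = 2.737 Mbps.

2.74 Mbps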